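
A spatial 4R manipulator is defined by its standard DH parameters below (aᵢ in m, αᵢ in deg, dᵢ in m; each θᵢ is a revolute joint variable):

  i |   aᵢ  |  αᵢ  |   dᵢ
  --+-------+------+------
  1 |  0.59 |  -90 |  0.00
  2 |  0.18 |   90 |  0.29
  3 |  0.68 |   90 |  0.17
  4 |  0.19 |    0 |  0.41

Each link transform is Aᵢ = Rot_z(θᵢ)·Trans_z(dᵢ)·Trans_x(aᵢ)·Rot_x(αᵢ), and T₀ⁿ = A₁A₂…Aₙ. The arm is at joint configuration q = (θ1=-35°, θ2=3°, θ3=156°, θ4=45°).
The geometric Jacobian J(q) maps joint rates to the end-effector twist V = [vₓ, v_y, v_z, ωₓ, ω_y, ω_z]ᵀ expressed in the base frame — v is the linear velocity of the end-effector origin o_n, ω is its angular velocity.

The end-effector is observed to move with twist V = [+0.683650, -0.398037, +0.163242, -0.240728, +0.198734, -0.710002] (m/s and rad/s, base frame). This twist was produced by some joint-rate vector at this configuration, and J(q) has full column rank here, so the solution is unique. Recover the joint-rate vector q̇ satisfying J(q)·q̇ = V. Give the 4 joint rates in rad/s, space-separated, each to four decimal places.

o_n = [0.7426, 0.6957, 0.3247]
J₁: ẑ×o_n = [-0.6957, 0.7426, 0.0000], ω = ẑ
J2: z=[0.5736, 0.8192, 0.0000] o=[0.4833, -0.3384, 0.0000] → [0.2660, -0.1863, 0.3807, 0.5736, 0.8192, 0.0000]
J3: z=[0.0429, -0.0300, 0.9986] o=[0.7969, -0.2040, -0.0094] → [-0.9084, -0.0685, 0.0369, 0.0429, -0.0300, 0.9986]
J4: z=[0.8567, 0.5154, -0.0213] o=[0.4546, 0.3733, 0.1929] → [0.0748, -0.1191, 0.1277, 0.8567, 0.5154, -0.0213]
q̇ = J⁺·V = [-0.5000, 0.6980, -0.2260, -0.7370]

-0.5000 0.6980 -0.2260 -0.7370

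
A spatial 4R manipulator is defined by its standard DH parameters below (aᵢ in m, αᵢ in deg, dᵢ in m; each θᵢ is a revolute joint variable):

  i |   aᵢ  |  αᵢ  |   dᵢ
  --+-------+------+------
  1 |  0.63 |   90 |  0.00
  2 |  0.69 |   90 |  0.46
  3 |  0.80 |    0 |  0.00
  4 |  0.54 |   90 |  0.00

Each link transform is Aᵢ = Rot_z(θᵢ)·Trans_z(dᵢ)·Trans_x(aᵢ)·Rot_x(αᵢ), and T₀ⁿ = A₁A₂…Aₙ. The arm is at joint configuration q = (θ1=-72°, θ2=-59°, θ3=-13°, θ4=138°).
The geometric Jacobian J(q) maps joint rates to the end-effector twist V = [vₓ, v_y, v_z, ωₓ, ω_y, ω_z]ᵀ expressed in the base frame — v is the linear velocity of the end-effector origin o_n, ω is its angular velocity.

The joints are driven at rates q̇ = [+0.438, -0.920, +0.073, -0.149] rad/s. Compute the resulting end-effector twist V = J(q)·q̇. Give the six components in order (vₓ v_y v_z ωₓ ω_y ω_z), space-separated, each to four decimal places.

0.2573 0.6873 -0.5896 0.8951 0.2223 0.4771

o_n = [-0.3078, -1.3905, -0.9941]
J₁: ẑ×o_n = [1.3905, -0.3078, 0.0000], ω = ẑ
J2: z=[-0.9511, -0.3090, 0.0000] o=[0.1947, -0.5992, 0.0000] → [0.3072, -0.9455, 0.5973, -0.9511, -0.3090, 0.0000]
J3: z=[-0.2649, 0.8152, -0.5150] o=[-0.1330, -1.0793, -0.5914] → [-0.4885, -0.0166, 0.2249, -0.2649, 0.8152, -0.5150]
J4: z=[-0.2649, 0.8152, -0.5150] o=[0.1622, -1.4055, -1.2596] → [0.2242, 0.3124, 0.3792, -0.2649, 0.8152, -0.5150]
V = J·q̇ = [0.2573, 0.6873, -0.5896, 0.8951, 0.2223, 0.4771]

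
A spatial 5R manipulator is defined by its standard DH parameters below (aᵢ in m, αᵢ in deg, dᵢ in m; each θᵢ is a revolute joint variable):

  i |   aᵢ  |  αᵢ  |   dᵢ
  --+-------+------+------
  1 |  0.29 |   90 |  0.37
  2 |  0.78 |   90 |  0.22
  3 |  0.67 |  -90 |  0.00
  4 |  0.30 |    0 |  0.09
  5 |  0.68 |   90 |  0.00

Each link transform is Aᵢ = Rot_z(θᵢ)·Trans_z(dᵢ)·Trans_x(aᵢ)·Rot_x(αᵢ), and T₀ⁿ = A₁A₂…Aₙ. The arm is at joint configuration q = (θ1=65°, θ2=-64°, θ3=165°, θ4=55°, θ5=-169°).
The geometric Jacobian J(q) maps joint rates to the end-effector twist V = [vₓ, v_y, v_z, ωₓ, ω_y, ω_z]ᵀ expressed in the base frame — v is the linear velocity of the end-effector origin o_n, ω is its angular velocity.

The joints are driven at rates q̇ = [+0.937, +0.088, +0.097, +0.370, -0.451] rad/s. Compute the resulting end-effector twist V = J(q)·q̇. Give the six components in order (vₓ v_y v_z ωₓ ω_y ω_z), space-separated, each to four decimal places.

o_n = [0.2722, -0.0775, 0.0162]
J₁: ẑ×o_n = [0.0775, 0.2722, -0.0000], ω = ẑ
J2: z=[0.9063, -0.4226, 0.0000] o=[0.1226, 0.2628, 0.3700] → [0.1495, 0.3206, -0.2452, 0.9063, -0.4226, 0.0000]
J3: z=[-0.3798, -0.8146, -0.4384] o=[0.4665, 0.4797, -0.3311] → [-0.5272, 0.2171, 0.0534, -0.3798, -0.8146, -0.4384]
J4: z=[-0.9234, 0.3054, 0.2326] o=[0.5037, 0.1493, 0.2506] → [-0.0188, -0.2703, 0.2802, -0.9234, 0.3054, 0.2326]
J5: z=[-0.9234, 0.3054, 0.2326] o=[0.5235, 0.2921, 0.5287] → [-0.0705, -0.5316, 0.4181, -0.9234, 0.3054, 0.2326]
V = J·q̇ = [0.0595, 0.4441, -0.1013, 0.1177, -0.1409, 0.8756]

0.0595 0.4441 -0.1013 0.1177 -0.1409 0.8756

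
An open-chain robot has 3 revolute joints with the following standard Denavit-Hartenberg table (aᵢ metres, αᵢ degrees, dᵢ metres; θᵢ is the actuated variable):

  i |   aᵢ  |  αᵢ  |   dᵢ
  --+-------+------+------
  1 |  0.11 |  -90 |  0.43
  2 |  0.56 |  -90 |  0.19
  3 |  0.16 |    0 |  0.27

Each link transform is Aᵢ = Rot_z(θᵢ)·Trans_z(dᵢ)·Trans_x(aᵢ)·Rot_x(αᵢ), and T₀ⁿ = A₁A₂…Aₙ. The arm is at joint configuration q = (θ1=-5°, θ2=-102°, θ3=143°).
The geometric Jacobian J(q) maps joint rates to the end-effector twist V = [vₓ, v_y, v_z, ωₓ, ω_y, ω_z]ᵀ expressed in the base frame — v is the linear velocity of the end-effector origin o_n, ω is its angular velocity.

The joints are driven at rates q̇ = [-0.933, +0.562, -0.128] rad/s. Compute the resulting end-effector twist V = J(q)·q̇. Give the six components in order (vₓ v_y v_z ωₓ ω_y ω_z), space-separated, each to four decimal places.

0.3281 -0.3113 -0.0859 -0.0757 0.5708 -0.9596

o_n = [0.2913, 0.0686, 0.9089]
J₁: ẑ×o_n = [-0.0686, 0.2913, 0.0000], ω = ẑ
J2: z=[0.0872, 0.9962, 0.0000] o=[0.1096, -0.0096, 0.4300] → [0.4771, -0.0417, -0.1742, 0.0872, 0.9962, 0.0000]
J3: z=[0.9744, -0.0853, 0.2079] o=[0.0102, 0.1898, 0.9778] → [0.0311, 0.1256, -0.0942, 0.9744, -0.0853, 0.2079]
V = J·q̇ = [0.3281, -0.3113, -0.0859, -0.0757, 0.5708, -0.9596]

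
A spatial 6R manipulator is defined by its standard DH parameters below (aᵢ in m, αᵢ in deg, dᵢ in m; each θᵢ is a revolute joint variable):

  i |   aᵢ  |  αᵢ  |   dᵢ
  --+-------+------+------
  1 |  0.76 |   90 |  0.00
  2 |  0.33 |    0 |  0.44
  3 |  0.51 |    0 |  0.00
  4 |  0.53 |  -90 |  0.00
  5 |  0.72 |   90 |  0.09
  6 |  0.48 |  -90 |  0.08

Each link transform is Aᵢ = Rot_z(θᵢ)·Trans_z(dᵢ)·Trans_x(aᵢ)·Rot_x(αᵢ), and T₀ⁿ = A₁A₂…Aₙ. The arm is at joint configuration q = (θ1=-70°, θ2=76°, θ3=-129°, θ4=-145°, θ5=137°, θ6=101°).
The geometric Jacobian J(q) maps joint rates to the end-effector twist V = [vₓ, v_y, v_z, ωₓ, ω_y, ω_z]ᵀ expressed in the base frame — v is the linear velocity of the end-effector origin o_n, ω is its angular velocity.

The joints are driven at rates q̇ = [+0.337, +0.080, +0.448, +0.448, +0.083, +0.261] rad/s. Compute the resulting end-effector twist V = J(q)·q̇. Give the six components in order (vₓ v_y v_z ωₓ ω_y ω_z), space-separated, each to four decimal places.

0.3713 -0.5216 -0.0788 -0.8044 -0.0853 0.3131

o_n = [0.3365, -0.7869, -0.5822]
J₁: ẑ×o_n = [0.7869, 0.3365, -0.0000], ω = ẑ
J2: z=[-0.9397, -0.3420, 0.0000] o=[0.2599, -0.7142, 0.0000] → [0.1991, -0.5471, 0.0945, -0.9397, -0.3420, 0.0000]
J3: z=[-0.9397, -0.3420, 0.0000] o=[-0.1262, -0.9397, 0.3202] → [0.3086, -0.8480, 0.0147, -0.9397, -0.3420, 0.0000]
J4: z=[-0.9397, -0.3420, 0.0000] o=[-0.0212, -1.2281, -0.0871] → [0.1693, -0.4652, -0.2923, -0.9397, -0.3420, 0.0000]
J5: z=[-0.1057, 0.2904, -0.9511] o=[-0.1936, -0.7544, 0.0767] → [-0.2222, -0.5738, -0.1505, -0.1057, 0.2904, -0.9511]
J6: z=[0.4654, 0.8596, 0.2107] o=[0.4295, -1.0309, -0.1716] → [-0.4044, 0.1715, 0.1936, 0.4654, 0.8596, 0.2107]
V = J·q̇ = [0.3713, -0.5216, -0.0788, -0.8044, -0.0853, 0.3131]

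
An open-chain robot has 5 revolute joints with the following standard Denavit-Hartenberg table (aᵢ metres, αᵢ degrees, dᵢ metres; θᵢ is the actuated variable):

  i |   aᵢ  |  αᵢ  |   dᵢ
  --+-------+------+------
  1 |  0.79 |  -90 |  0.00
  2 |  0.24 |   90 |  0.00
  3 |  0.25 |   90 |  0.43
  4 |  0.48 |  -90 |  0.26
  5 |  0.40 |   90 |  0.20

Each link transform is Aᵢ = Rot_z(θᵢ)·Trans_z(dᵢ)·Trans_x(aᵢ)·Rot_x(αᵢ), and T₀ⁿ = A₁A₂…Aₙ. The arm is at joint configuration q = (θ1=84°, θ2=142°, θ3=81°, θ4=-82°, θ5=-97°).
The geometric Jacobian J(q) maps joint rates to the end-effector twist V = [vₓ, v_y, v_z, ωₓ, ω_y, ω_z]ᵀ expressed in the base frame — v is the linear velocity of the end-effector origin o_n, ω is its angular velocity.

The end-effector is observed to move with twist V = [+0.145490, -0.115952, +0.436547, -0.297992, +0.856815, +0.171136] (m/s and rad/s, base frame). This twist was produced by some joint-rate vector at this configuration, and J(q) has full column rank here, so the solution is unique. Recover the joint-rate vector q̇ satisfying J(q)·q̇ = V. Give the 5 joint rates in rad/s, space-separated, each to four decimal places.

o_n = [-0.3921, 0.0873, -0.6205]
J₁: ẑ×o_n = [-0.0873, -0.3921, 0.0000], ω = ẑ
J2: z=[-0.9945, 0.1045, 0.0000] o=[0.0826, 0.7857, 0.0000] → [-0.0649, -0.6171, 0.7442, -0.9945, 0.1045, 0.0000]
J3: z=[0.0644, 0.6123, -0.7880] o=[0.0628, 0.5976, -0.1478] → [-0.6916, 0.3889, 0.2457, 0.0644, 0.6123, -0.7880]
J4: z=[0.0742, -0.7904, -0.6081] o=[-0.1583, 0.8560, -0.5107] → [-0.3807, 0.1503, -0.2418, 0.0742, -0.7904, -0.6081]
J5: z=[-0.9765, 0.0660, -0.2050] o=[-0.2361, 0.3582, -0.3007] → [-0.0767, -0.2803, 0.2748, -0.9765, 0.0660, -0.2050]
q̇ = J⁺·V = [-0.1400, 0.2080, 0.2540, -0.8560, 0.0450]

-0.1400 0.2080 0.2540 -0.8560 0.0450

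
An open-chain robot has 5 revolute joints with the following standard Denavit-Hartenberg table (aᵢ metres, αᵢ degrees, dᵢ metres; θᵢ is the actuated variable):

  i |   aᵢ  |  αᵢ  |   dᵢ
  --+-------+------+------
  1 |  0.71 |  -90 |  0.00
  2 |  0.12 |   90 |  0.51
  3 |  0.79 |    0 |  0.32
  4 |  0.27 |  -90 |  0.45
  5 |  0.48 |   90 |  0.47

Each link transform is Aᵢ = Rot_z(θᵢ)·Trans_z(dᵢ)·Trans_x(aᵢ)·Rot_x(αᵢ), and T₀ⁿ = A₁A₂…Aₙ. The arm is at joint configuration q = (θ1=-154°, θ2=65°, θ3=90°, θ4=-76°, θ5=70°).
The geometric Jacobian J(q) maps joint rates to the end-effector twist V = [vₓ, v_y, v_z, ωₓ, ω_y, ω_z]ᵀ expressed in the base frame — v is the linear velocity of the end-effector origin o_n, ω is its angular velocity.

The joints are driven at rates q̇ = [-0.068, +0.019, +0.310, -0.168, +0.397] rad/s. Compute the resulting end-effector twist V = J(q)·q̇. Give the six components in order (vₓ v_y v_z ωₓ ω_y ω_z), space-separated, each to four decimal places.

o_n = [-0.2445, -2.1899, -0.2527]
J₁: ẑ×o_n = [2.1899, -0.2445, 0.0000], ω = ẑ
J2: z=[0.4384, -0.8988, 0.0000] o=[-0.6381, -0.3112, 0.0000] → [0.2271, 0.1108, -0.4698, 0.4384, -0.8988, 0.0000]
J3: z=[-0.8146, -0.3973, 0.4226] o=[-0.4602, -0.7919, -0.1088] → [0.6480, -0.0261, 1.2245, -0.8146, -0.3973, 0.4226]
J4: z=[-0.8146, -0.3973, 0.4226] o=[-0.3745, -1.6290, 0.0265] → [0.3480, -0.1725, 0.5085, -0.8146, -0.3973, 0.4226]
J5: z=[0.5172, -0.8273, 0.2193] o=[-0.8120, -1.9151, -0.0208] → [0.2521, 0.2444, 0.3273, 0.5172, -0.8273, 0.2193]
V = J·q̇ = [0.0979, 0.1366, 0.4152, 0.0980, -0.4019, 0.0791]

0.0979 0.1366 0.4152 0.0980 -0.4019 0.0791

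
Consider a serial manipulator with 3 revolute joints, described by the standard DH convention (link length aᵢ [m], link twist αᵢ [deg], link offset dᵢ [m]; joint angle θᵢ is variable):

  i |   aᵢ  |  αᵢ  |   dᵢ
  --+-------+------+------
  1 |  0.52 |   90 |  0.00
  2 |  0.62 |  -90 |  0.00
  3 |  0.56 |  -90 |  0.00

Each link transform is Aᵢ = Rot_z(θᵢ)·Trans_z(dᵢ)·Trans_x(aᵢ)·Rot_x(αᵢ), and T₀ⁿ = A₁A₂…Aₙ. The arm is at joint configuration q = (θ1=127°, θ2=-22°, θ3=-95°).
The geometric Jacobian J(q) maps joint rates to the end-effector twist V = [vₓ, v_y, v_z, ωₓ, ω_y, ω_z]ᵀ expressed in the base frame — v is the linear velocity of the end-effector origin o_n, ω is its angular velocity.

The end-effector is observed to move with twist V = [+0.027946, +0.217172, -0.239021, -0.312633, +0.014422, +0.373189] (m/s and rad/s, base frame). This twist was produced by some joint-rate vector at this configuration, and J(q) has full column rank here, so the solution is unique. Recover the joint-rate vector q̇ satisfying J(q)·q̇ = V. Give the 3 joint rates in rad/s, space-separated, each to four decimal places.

o_n = [-0.1861, 1.1740, -0.2140]
J₁: ẑ×o_n = [-1.1740, -0.1861, 0.0000], ω = ẑ
J2: z=[0.7986, 0.6018, 0.0000] o=[-0.3129, 0.4153, 0.0000] → [-0.1288, 0.1709, 0.5296, 0.7986, 0.6018, 0.0000]
J3: z=[-0.2254, 0.2992, 0.9272] o=[-0.6589, 0.8744, -0.2323] → [-0.2723, 0.4425, -0.2090, -0.2254, 0.2992, 0.9272]
q̇ = J⁺·V = [-0.1210, -0.2410, 0.5330]

-0.1210 -0.2410 0.5330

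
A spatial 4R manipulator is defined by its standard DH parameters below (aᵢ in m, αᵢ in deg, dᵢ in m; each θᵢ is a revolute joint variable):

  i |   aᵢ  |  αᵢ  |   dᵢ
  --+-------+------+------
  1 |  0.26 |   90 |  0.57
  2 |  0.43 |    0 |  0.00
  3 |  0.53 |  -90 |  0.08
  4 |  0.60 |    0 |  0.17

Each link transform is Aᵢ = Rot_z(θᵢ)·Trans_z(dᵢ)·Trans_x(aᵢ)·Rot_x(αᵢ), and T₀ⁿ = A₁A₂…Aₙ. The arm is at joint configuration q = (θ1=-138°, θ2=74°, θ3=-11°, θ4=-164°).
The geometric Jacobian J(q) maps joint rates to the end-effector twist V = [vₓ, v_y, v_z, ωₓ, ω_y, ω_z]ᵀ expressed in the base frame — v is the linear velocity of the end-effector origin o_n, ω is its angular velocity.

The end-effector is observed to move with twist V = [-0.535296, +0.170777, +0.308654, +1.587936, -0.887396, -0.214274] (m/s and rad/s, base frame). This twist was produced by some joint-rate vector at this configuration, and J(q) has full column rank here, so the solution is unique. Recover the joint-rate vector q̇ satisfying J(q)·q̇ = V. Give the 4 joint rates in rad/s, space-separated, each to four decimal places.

-0.5130 -0.7230 -0.9990 0.6580

o_n = [-0.3172, 0.0446, 1.0189]
J₁: ẑ×o_n = [-0.0446, -0.3172, 0.0000], ω = ẑ
J2: z=[-0.6691, 0.7431, 0.0000] o=[-0.1932, -0.1740, 0.5700] → [0.3336, 0.3003, -0.0542, -0.6691, 0.7431, 0.0000]
J3: z=[-0.6691, 0.7431, 0.0000] o=[-0.2813, -0.2533, 0.9833] → [0.0264, 0.0238, -0.1727, -0.6691, 0.7431, 0.0000]
J4: z=[0.6621, 0.5962, 0.4540] o=[-0.5136, -0.3548, 1.4556] → [-0.4417, 0.3784, 0.1474, 0.6621, 0.5962, 0.4540]
q̇ = J⁺·V = [-0.5130, -0.7230, -0.9990, 0.6580]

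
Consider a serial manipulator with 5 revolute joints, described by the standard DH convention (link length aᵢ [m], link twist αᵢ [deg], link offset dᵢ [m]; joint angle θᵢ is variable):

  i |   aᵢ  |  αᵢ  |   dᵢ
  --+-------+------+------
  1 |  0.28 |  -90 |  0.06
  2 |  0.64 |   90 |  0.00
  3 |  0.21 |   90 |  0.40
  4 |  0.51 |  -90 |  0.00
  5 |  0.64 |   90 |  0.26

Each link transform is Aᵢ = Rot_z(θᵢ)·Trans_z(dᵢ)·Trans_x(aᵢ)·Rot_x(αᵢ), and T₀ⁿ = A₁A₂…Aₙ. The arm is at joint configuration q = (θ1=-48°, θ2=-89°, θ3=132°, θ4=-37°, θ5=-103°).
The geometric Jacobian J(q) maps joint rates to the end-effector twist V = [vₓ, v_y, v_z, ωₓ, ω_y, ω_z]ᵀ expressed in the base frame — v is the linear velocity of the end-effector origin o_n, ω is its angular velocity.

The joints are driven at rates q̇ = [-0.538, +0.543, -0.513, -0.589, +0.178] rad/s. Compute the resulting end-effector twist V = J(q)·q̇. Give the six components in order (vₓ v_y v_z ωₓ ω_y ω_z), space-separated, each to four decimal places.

o_n = [0.6099, 0.6779, 0.7293]
J₁: ẑ×o_n = [-0.6779, 0.6099, 0.0000], ω = ẑ
J2: z=[0.7431, 0.6691, 0.0000] o=[0.1874, -0.2081, 0.0600] → [0.4478, -0.4974, 0.3757, 0.7431, 0.6691, 0.0000]
J3: z=[-0.6690, 0.7430, 0.0175] o=[0.1948, -0.2164, 0.6999] → [0.0062, 0.0269, -0.9067, -0.6690, 0.7430, 0.0175]
J4: z=[0.5059, 0.4381, 0.7430] o=[0.0416, 0.1871, 0.5664] → [-0.2934, 0.3399, -0.0006, 0.5059, 0.4381, 0.7430]
J5: z=[-0.2067, 0.8979, -0.3887] o=[0.4687, 0.1651, 0.2885] → [0.5951, 0.0362, -0.2328, -0.2067, 0.8979, -0.3887]
V = J·q̇ = [0.8834, -0.8057, 0.6281, 0.4120, -0.1161, -1.0538]

0.8834 -0.8057 0.6281 0.4120 -0.1161 -1.0538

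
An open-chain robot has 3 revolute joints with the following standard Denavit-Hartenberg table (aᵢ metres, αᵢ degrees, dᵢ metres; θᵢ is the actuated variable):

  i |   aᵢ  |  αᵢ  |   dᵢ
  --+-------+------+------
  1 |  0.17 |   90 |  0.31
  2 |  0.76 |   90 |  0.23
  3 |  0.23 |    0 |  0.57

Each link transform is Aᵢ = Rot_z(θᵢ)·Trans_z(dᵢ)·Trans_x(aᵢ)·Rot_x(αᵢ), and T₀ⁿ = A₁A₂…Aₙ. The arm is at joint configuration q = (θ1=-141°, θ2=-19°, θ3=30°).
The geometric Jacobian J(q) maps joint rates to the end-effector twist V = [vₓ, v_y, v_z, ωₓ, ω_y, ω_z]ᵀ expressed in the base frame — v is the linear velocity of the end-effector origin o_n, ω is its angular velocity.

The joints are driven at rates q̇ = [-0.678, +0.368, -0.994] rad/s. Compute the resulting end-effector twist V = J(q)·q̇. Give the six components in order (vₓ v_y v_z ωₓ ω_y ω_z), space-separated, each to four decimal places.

-0.4014 0.1978 0.2282 -0.4831 0.0823 0.2618

o_n = [-0.9098, -0.2928, -0.5412]
J₁: ẑ×o_n = [0.2928, -0.9098, 0.0000], ω = ẑ
J2: z=[-0.6293, 0.7771, 0.0000] o=[-0.1321, -0.1070, 0.3100] → [-0.6615, -0.5357, 0.7214, -0.6293, 0.7771, 0.0000]
J3: z=[0.2530, 0.2049, -0.9455] o=[-0.8353, -0.3805, 0.0626] → [-0.0408, 0.2232, 0.0374, 0.2530, 0.2049, -0.9455]
V = J·q̇ = [-0.4014, 0.1978, 0.2282, -0.4831, 0.0823, 0.2618]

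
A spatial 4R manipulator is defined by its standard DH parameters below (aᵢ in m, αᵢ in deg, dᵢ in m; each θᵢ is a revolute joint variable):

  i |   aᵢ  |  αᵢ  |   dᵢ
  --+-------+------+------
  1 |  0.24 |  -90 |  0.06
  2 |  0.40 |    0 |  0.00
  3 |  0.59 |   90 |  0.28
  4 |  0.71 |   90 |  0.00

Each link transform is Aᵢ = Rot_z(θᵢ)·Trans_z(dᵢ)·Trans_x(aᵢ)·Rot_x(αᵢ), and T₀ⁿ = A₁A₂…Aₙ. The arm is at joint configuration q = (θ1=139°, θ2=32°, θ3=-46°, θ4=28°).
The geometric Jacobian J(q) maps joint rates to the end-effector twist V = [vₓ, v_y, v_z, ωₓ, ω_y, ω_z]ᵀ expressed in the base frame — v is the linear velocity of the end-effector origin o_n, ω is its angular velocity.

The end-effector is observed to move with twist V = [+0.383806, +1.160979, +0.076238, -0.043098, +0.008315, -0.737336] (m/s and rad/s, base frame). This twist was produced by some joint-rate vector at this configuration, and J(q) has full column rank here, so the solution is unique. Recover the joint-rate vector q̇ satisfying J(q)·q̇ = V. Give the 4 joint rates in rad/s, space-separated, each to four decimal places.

o_n = [-1.7306, 0.6918, 0.1424]
J₁: ẑ×o_n = [-0.6918, -1.7306, 0.0000], ω = ẑ
J2: z=[-0.6561, -0.7547, 0.0000] o=[-0.1811, 0.1575, 0.0600] → [-0.0622, 0.0541, -1.5200, -0.6561, -0.7547, 0.0000]
J3: z=[-0.6561, -0.7547, 0.0000] o=[-0.4371, 0.3800, -0.1520] → [-0.2222, 0.1931, -1.1807, -0.6561, -0.7547, 0.0000]
J4: z=[0.1826, -0.1587, 0.9703] o=[-1.0529, 0.5443, -0.0092] → [-0.1672, -0.6853, -0.0806, 0.1826, -0.1587, 0.9703]
q̇ = J⁺·V = [-0.5850, -0.2640, 0.2860, -0.1570]

-0.5850 -0.2640 0.2860 -0.1570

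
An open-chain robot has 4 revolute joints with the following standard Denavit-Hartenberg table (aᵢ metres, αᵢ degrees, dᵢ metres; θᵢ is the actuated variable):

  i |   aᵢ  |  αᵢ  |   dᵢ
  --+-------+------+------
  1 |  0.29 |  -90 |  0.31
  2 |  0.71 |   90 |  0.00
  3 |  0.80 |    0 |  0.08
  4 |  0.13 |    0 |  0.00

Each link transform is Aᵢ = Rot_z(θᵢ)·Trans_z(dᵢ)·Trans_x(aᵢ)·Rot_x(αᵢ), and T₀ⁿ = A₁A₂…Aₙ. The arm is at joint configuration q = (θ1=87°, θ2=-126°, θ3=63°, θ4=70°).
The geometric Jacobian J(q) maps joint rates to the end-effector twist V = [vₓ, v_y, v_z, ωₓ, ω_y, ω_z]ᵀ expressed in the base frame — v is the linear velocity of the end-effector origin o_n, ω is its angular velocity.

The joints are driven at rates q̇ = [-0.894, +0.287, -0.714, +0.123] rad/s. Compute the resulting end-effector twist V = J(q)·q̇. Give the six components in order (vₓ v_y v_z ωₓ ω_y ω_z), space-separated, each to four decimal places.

-0.0772 0.6100 0.6419 -0.2616 0.4925 -0.5466

o_n = [-0.8253, -0.3106, 1.0595]
J₁: ẑ×o_n = [0.3106, -0.8253, 0.0000], ω = ẑ
J2: z=[-0.9986, 0.0523, 0.0000] o=[0.0152, 0.2896, 0.3100] → [0.0392, 0.7485, 0.6434, -0.9986, 0.0523, 0.0000]
J3: z=[-0.0423, -0.8079, -0.5878] o=[-0.0067, -0.1272, 0.8844] → [-0.2493, 0.4886, -0.6536, -0.0423, -0.8079, -0.5878]
J4: z=[-0.0423, -0.8079, -0.5878] o=[-0.7331, -0.3677, 1.1312] → [0.0915, 0.0512, -0.0769, -0.0423, -0.8079, -0.5878]
V = J·q̇ = [-0.0772, 0.6100, 0.6419, -0.2616, 0.4925, -0.5466]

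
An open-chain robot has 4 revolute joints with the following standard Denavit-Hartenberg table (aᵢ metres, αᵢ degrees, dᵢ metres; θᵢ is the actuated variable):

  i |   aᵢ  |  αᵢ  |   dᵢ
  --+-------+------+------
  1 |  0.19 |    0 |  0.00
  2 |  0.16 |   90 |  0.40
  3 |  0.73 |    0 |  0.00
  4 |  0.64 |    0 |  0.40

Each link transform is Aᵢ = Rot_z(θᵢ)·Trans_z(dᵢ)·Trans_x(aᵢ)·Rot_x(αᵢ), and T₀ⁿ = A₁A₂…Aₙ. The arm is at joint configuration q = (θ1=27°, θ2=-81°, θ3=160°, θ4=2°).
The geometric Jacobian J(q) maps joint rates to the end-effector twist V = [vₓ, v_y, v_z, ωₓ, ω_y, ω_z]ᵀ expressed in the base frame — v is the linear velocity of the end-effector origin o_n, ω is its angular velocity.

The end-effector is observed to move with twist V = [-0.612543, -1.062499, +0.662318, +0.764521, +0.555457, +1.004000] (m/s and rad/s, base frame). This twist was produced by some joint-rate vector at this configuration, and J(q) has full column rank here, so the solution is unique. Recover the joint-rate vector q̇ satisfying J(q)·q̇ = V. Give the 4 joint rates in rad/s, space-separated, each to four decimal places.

o_n = [-0.8212, 0.7691, 0.8474]
J₁: ẑ×o_n = [-0.7691, -0.8212, 0.0000], ω = ẑ
J2: z=[0.0000, 0.0000, 1.0000] o=[0.1693, 0.0863, 0.0000] → [-0.6828, -0.9905, 0.0000, 0.0000, 0.0000, 1.0000]
J3: z=[-0.8090, -0.5878, 0.0000] o=[0.2633, -0.0432, 0.4000] → [-0.2630, 0.3620, -1.2947, -0.8090, -0.5878, 0.0000]
J4: z=[-0.8090, -0.5878, 0.0000] o=[-0.1399, 0.5118, 0.6497] → [-0.1162, 0.1600, -0.6087, -0.8090, -0.5878, 0.0000]
q̇ = J⁺·V = [0.6430, 0.3610, -0.1270, -0.8180]

0.6430 0.3610 -0.1270 -0.8180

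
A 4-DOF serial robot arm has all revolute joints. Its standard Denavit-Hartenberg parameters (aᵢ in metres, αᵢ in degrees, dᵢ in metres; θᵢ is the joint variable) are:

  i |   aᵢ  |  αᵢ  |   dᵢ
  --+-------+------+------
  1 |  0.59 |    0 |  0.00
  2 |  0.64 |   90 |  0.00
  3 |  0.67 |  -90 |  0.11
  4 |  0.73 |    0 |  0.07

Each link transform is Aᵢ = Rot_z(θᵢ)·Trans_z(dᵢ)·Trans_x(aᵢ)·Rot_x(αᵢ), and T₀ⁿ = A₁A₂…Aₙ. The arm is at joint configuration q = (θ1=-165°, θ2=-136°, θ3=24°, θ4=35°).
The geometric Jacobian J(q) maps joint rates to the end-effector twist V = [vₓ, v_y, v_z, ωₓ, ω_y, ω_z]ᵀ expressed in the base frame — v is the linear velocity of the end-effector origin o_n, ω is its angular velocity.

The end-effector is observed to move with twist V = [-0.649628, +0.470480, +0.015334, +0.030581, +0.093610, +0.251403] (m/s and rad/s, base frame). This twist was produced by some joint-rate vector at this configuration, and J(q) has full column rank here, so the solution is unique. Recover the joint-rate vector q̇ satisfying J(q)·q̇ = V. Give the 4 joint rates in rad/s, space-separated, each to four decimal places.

o_n = [0.0770, 1.5234, 0.5797]
J₁: ẑ×o_n = [-1.5234, 0.0770, 0.0000], ω = ẑ
J2: z=[0.0000, 0.0000, 1.0000] o=[-0.5699, -0.1527, 0.0000] → [-1.6761, 0.6469, 0.0000, 0.0000, 0.0000, 1.0000]
J3: z=[0.8572, -0.5150, 0.0000] o=[-0.2403, 0.3959, 0.0000] → [-0.2986, -0.4969, 1.1299, 0.8572, -0.5150, 0.0000]
J4: z=[-0.2095, -0.3486, 0.9135] o=[0.1693, 0.8639, 0.2725] → [-0.7096, -0.0199, -0.1703, -0.2095, -0.3486, 0.9135]
q̇ = J⁺·V = [-0.2680, 0.7350, -0.0220, -0.2360]

-0.2680 0.7350 -0.0220 -0.2360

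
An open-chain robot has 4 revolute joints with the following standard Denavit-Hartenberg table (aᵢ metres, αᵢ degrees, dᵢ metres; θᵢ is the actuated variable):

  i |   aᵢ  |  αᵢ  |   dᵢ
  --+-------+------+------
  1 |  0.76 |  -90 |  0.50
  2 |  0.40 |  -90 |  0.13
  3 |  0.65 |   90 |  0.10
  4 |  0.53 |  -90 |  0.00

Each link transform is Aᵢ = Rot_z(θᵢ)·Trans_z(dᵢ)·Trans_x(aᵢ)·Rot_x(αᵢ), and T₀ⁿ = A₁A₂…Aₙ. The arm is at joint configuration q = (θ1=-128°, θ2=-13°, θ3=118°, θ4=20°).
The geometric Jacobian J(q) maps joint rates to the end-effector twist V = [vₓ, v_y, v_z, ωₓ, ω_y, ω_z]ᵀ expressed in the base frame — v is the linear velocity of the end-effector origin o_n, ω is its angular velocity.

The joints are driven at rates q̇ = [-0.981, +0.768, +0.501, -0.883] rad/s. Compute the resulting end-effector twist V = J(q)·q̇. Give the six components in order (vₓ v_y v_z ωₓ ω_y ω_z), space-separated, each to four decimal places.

0.6584 1.7297 0.3528 1.3302 -0.2182 -1.6445

o_n = [-1.1198, 0.0020, 0.1947]
J₁: ẑ×o_n = [-0.0020, -1.1198, 0.0000], ω = ẑ
J2: z=[0.7880, -0.6157, 0.0000] o=[-0.4679, -0.5989, 0.5000] → [0.1880, 0.2406, 0.0721, 0.7880, -0.6157, 0.0000]
J3: z=[-0.1385, -0.1773, -0.9744] o=[-0.6054, -0.9860, 0.5900] → [1.0328, 0.4465, -0.2280, -0.1385, -0.1773, -0.9744]
J4: z=[-0.8996, -0.3889, 0.1986] o=[-0.8885, -0.4161, 0.4239] → [0.0061, -0.2522, -0.4661, -0.8996, -0.3889, 0.1986]
V = J·q̇ = [0.6584, 1.7297, 0.3528, 1.3302, -0.2182, -1.6445]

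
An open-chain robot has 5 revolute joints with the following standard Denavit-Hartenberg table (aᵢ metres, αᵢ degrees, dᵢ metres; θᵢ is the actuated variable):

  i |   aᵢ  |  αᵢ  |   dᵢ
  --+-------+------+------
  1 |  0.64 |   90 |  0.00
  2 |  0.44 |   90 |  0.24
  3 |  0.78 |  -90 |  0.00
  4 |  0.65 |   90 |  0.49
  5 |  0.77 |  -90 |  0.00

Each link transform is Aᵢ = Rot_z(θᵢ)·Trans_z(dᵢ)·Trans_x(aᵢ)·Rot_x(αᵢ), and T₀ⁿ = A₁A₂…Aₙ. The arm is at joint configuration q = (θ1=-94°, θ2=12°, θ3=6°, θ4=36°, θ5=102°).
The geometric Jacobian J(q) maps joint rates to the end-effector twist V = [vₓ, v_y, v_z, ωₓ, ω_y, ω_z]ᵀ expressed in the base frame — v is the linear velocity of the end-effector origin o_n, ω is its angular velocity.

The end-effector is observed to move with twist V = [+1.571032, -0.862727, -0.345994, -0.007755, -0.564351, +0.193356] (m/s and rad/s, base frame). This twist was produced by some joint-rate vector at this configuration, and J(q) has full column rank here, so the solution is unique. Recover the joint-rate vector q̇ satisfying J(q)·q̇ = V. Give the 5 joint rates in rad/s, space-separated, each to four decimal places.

o_n = [-1.7369, -1.9112, 0.5894]
J₁: ẑ×o_n = [1.9112, -1.7369, 0.0000], ω = ẑ
J2: z=[-0.9976, 0.0698, 0.0000] o=[-0.0446, -0.6384, 0.0000] → [0.0411, 0.5879, 1.3877, -0.9976, 0.0698, 0.0000]
J3: z=[-0.0145, -0.2074, -0.9781] o=[-0.3141, -1.0510, 0.0915] → [-0.9447, 1.3989, -0.2826, -0.0145, -0.2074, -0.9781]
J4: z=[-0.9850, 0.1714, -0.0217] o=[-0.4483, -1.8023, 0.2528] → [0.0553, 0.3595, 0.3281, -0.9850, 0.1714, -0.0217]
J5: z=[-0.1129, -0.7339, -0.6698] o=[-1.0160, -2.1455, 0.7246] → [0.2562, 0.4676, -0.5555, -0.1129, -0.7339, -0.6698]
q̇ = J⁺·V = [0.8150, 0.1030, 0.1670, -0.1780, 0.6900]

0.8150 0.1030 0.1670 -0.1780 0.6900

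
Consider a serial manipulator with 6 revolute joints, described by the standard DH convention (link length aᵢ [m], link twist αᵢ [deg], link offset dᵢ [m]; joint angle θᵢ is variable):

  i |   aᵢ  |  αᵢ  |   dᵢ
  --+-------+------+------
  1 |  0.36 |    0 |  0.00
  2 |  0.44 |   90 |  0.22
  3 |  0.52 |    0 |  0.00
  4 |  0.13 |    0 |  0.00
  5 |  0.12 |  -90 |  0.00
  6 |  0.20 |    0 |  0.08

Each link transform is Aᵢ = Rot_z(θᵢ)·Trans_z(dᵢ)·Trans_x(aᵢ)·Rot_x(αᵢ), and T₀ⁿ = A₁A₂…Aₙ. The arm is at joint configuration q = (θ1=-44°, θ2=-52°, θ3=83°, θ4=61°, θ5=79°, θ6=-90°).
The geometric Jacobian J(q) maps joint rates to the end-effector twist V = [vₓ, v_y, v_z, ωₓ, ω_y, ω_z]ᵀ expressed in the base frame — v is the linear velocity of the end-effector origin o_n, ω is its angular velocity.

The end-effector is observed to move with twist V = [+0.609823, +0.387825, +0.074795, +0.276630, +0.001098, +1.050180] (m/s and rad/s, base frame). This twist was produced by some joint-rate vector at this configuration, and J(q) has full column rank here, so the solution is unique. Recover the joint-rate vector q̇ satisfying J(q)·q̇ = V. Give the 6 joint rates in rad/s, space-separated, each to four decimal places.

0.8770 0.1410 0.7390 -0.8610 -0.1530 -0.0440

o_n = [0.0219, -0.5922, 0.6722]
J₁: ẑ×o_n = [0.5922, 0.0219, -0.0000], ω = ẑ
J2: z=[0.0000, 0.0000, 1.0000] o=[0.2590, -0.2501, 0.0000] → [0.3421, -0.2371, 0.0000, 0.0000, 0.0000, 1.0000]
J3: z=[-0.9945, 0.1045, 0.0000] o=[0.2130, -0.6877, 0.2200] → [0.0473, 0.4497, -0.0750, -0.9945, 0.1045, 0.0000]
J4: z=[-0.9945, 0.1045, 0.0000] o=[0.2063, -0.7507, 0.7361] → [-0.0067, -0.0636, -0.1384, -0.9945, 0.1045, 0.0000]
J5: z=[-0.9945, 0.1045, 0.0000] o=[0.2173, -0.6461, 0.8125] → [-0.0147, -0.1396, -0.0332, -0.9945, 0.1045, 0.0000]
J6: z=[-0.0713, -0.6783, -0.7314] o=[0.2265, -0.5588, 0.7307] → [0.0153, 0.1455, -0.1364, -0.0713, -0.6783, -0.7314]
q̇ = J⁺·V = [0.8770, 0.1410, 0.7390, -0.8610, -0.1530, -0.0440]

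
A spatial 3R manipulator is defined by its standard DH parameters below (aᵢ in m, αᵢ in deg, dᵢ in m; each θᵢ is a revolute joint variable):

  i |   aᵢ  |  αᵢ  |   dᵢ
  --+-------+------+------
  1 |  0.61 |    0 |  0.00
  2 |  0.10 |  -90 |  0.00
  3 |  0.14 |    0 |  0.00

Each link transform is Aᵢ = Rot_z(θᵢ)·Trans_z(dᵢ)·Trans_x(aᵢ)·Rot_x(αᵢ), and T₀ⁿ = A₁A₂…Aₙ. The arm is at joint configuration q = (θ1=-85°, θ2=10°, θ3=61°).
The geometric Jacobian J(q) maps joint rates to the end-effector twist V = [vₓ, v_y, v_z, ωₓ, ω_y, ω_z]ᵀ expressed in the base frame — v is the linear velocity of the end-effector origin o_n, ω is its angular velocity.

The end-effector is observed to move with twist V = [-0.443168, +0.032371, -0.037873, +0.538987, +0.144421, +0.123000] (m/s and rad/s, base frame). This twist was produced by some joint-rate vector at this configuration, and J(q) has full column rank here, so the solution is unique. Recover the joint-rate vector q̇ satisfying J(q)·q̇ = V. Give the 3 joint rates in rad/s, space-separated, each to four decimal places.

o_n = [0.0966, -0.7698, -0.1224]
J₁: ẑ×o_n = [0.7698, 0.0966, -0.0000], ω = ẑ
J2: z=[0.0000, 0.0000, 1.0000] o=[0.0532, -0.6077, 0.0000] → [0.1622, 0.0434, -0.0000, 0.0000, 0.0000, 1.0000]
J3: z=[0.9659, 0.2588, 0.0000] o=[0.0790, -0.7043, 0.0000] → [-0.0317, 0.1183, -0.0679, 0.9659, 0.2588, 0.0000]
q̇ = J⁺·V = [-0.7330, 0.8560, 0.5580]

-0.7330 0.8560 0.5580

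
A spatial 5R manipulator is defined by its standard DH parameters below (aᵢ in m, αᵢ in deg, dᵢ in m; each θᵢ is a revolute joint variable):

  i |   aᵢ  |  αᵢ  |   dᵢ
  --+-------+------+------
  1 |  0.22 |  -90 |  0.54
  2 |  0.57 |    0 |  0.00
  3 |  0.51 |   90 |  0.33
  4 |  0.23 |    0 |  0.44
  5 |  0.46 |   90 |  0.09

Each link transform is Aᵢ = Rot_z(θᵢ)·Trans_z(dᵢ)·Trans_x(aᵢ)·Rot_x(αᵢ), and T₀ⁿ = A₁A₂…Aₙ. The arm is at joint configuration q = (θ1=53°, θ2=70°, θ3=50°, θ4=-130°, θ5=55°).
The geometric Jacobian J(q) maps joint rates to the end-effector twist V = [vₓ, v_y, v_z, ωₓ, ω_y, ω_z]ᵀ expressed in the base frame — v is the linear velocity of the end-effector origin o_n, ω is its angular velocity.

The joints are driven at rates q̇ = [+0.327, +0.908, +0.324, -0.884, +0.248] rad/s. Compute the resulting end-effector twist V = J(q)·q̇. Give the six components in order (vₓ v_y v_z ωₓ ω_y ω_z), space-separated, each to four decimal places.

-0.8184 -0.6506 -0.0665 -1.3154 0.3016 0.6450

o_n = [0.6132, 0.3310, -0.6774]
J₁: ẑ×o_n = [-0.3310, 0.6132, 0.0000], ω = ẑ
J2: z=[-0.7986, 0.6018, 0.0000] o=[0.1324, 0.1757, 0.5400] → [-0.7326, -0.9722, -0.4133, -0.7986, 0.6018, 0.0000]
J3: z=[-0.7986, 0.6018, 0.0000] o=[0.2497, 0.3314, 0.0044] → [-0.4103, -0.5445, -0.2184, -0.7986, 0.6018, 0.0000]
J4: z=[0.5212, 0.6916, -0.5000] o=[-0.1673, 0.3263, -0.4373] → [-0.1637, -0.2651, -0.5374, 0.5212, 0.6916, -0.5000]
J5: z=[0.5212, 0.6916, -0.5000] o=[0.2472, 0.5837, -0.5293] → [-0.2288, -0.1058, -0.3848, 0.5212, 0.6916, -0.5000]
V = J·q̇ = [-0.8184, -0.6506, -0.0665, -1.3154, 0.3016, 0.6450]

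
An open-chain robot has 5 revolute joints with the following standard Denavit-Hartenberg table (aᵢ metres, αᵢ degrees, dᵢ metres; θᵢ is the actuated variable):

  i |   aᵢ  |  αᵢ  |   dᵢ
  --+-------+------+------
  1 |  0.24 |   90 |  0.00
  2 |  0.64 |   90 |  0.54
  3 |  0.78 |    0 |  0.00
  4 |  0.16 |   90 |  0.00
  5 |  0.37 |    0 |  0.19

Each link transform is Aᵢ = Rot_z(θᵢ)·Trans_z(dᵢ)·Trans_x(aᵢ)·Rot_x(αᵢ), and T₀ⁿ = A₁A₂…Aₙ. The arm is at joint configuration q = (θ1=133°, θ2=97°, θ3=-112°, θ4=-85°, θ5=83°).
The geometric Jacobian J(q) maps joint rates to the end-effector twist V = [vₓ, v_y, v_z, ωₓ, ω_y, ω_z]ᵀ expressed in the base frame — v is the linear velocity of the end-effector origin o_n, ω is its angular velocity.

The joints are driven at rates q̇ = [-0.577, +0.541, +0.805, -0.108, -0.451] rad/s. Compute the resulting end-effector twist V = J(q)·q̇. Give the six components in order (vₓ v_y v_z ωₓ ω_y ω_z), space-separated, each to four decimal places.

0.1866 -0.1276 0.4345 -0.4025 0.5925 -0.6229

o_n = [-0.3523, 0.4635, 0.2504]
J₁: ẑ×o_n = [-0.4635, -0.3523, 0.0000], ω = ẑ
J2: z=[0.7314, 0.6820, 0.0000] o=[-0.1637, 0.1755, 0.0000] → [0.1708, -0.1832, 0.3393, 0.7314, 0.6820, 0.0000]
J3: z=[-0.6769, 0.7259, 0.1219] o=[0.2844, 0.4868, 0.6352] → [-0.2765, -0.3381, 0.4780, -0.6769, 0.7259, 0.1219]
J4: z=[-0.6769, 0.7259, 0.1219] o=[-0.2688, 0.0196, 0.3452] → [-0.1229, -0.0743, -0.2399, -0.6769, 0.7259, 0.1219]
J5: z=[0.7237, 0.6261, 0.2902] o=[-0.2473, 0.0651, 0.1933] → [-0.0799, -0.0718, 0.3541, 0.7237, 0.6261, 0.2902]
V = J·q̇ = [0.1866, -0.1276, 0.4345, -0.4025, 0.5925, -0.6229]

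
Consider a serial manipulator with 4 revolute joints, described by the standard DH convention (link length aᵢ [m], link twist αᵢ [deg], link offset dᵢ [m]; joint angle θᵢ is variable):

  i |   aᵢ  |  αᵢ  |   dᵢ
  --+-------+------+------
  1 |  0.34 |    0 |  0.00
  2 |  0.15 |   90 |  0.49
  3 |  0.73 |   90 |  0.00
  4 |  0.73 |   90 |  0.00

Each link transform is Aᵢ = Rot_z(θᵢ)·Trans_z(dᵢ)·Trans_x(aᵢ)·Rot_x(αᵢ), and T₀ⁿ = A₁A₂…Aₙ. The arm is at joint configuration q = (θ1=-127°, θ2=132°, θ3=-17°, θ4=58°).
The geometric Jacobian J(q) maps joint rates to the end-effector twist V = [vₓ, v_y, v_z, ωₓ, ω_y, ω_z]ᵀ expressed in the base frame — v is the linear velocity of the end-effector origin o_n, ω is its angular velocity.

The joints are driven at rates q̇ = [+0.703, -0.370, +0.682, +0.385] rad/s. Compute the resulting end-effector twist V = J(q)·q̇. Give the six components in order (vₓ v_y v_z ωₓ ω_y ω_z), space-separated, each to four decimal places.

o_n = [1.0627, -0.7821, 0.1635]
J₁: ẑ×o_n = [0.7821, 1.0627, -0.0000], ω = ẑ
J2: z=[0.0000, 0.0000, 1.0000] o=[-0.2046, -0.2715, 0.0000] → [0.5106, 1.2674, -0.0000, 0.0000, 0.0000, 1.0000]
J3: z=[0.0872, -0.9962, 0.0000] o=[-0.0552, -0.2585, 0.4900] → [0.3253, 0.0285, 1.0680, 0.0872, -0.9962, 0.0000]
J4: z=[-0.2913, -0.0255, -0.9563] o=[0.6403, -0.1976, 0.2766] → [-0.5561, -0.4370, 0.1810, -0.2913, -0.0255, -0.9563]
V = J·q̇ = [0.3687, 0.1294, 0.7981, -0.0527, -0.6892, -0.0352]

0.3687 0.1294 0.7981 -0.0527 -0.6892 -0.0352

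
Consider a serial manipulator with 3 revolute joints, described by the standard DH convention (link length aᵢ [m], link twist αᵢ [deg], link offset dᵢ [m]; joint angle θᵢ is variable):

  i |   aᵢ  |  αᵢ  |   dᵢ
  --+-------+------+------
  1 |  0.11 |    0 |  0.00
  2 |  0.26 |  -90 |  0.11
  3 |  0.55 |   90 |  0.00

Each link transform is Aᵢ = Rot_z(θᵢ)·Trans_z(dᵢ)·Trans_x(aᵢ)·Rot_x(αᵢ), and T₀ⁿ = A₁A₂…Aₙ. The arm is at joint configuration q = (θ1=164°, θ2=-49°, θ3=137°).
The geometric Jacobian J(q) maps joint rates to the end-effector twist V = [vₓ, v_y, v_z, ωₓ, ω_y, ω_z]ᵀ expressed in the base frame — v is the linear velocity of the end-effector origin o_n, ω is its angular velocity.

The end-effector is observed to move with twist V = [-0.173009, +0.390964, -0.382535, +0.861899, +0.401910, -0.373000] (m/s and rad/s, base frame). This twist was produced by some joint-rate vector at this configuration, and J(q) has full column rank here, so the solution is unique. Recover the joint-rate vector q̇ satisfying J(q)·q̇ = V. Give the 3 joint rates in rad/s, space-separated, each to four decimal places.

-0.8520 0.4790 -0.9510

o_n = [-0.0456, -0.0986, -0.2651]
J₁: ẑ×o_n = [0.0986, -0.0456, 0.0000], ω = ẑ
J2: z=[0.0000, 0.0000, 1.0000] o=[-0.1057, 0.0303, 0.0000] → [0.1289, 0.0601, -0.0000, 0.0000, 0.0000, 1.0000]
J3: z=[-0.9063, -0.4226, 0.0000] o=[-0.2156, 0.2660, 0.1100] → [0.1585, -0.3400, 0.4022, -0.9063, -0.4226, 0.0000]
q̇ = J⁺·V = [-0.8520, 0.4790, -0.9510]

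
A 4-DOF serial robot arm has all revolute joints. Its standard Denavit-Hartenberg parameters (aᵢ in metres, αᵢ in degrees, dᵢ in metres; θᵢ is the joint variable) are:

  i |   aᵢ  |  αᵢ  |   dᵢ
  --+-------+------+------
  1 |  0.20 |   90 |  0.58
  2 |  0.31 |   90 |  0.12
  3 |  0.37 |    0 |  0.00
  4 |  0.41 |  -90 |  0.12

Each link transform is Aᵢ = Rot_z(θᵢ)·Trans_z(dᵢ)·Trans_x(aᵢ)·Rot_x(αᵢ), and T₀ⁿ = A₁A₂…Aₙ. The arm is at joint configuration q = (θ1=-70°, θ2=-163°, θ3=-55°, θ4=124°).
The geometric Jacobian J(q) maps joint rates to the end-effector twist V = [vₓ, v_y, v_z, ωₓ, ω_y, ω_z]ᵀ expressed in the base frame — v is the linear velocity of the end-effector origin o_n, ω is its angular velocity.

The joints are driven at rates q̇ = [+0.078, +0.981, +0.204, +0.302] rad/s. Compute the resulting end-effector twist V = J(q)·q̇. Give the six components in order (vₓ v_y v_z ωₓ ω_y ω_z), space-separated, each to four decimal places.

-0.0698 -0.2606 -0.6236 -0.9724 -0.1965 0.5619

o_n = [-0.3501, 0.3781, 0.4991]
J₁: ẑ×o_n = [-0.3781, -0.3501, 0.0000], ω = ẑ
J2: z=[-0.9397, -0.3420, 0.0000] o=[0.0684, -0.1879, 0.5800] → [0.0277, -0.0760, -0.6750, -0.9397, -0.3420, 0.0000]
J3: z=[-0.1000, 0.2747, 0.9563] o=[-0.1458, 0.0496, 0.4894] → [-0.3114, -0.1944, 0.0233, -0.1000, 0.2747, 0.9563]
J4: z=[-0.1000, 0.2747, 0.9563] o=[0.0696, 0.3440, 0.4273] → [-0.0129, -0.3942, 0.1119, -0.1000, 0.2747, 0.9563]
V = J·q̇ = [-0.0698, -0.2606, -0.6236, -0.9724, -0.1965, 0.5619]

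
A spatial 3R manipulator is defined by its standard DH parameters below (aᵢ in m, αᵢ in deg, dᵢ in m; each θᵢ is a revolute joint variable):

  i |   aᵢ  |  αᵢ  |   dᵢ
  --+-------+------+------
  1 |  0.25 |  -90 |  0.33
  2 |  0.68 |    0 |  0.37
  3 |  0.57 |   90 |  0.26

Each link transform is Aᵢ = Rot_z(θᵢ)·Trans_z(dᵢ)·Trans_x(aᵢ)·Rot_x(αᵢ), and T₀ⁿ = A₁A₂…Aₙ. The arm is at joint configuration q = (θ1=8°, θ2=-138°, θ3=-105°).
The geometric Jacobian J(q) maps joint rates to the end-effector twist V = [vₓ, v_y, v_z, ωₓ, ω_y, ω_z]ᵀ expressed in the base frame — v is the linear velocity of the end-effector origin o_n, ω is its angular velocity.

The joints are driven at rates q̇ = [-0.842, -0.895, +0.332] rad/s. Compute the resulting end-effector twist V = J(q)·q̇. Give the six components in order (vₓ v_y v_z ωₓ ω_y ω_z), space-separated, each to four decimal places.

o_n = [-0.5968, 0.5523, 0.2771]
J₁: ẑ×o_n = [-0.5523, -0.5968, 0.0000], ω = ẑ
J2: z=[-0.1392, 0.9903, 0.0000] o=[0.2476, 0.0348, 0.3300] → [-0.0524, -0.0074, 0.7641, -0.1392, 0.9903, 0.0000]
J3: z=[-0.1392, 0.9903, 0.0000] o=[-0.3043, 0.3309, 0.7850] → [-0.5029, -0.0707, 0.2588, -0.1392, 0.9903, 0.0000]
V = J·q̇ = [0.3449, 0.4856, -0.5980, 0.0784, -0.5575, -0.8420]

0.3449 0.4856 -0.5980 0.0784 -0.5575 -0.8420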